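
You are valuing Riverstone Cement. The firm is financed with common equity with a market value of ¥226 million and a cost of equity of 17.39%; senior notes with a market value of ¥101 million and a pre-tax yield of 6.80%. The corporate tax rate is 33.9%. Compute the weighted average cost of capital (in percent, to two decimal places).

Total capital V = 226 + 101 = 327.
Equity: weight = 226/327 = 0.6911; cost = 17.39%.
Senior notes: weight = 101/327 = 0.3089; after-tax cost = 6.8% × (1 − 33.9%) = 4.4948%.
WACC = 0.6911 × 17.3900% + 0.3089 × 4.4948% = 13.4071%.

13.41%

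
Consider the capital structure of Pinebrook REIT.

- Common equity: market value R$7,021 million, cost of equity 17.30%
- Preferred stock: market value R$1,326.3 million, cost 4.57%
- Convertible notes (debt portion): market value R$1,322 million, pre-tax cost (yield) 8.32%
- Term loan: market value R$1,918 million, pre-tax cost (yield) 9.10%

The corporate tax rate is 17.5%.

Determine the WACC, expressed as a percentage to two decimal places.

13.03%

Total capital V = 7021 + 1326.3 + 1322 + 1918 = 11587.3.
Equity: weight = 7021/11587.3 = 0.6059; cost = 17.3%.
Preferred: weight = 1326.3/11587.3 = 0.1145; cost = 4.57%.
Convertible notes (debt portion): weight = 1322/11587.3 = 0.1141; after-tax cost = 8.32% × (1 − 17.5%) = 6.8640%.
Term loan: weight = 1918/11587.3 = 0.1655; after-tax cost = 9.1% × (1 − 17.5%) = 7.5075%.
WACC = 0.6059 × 17.3000% + 0.1145 × 4.5700% + 0.1141 × 6.8640% + 0.1655 × 7.5075% = 13.0313%.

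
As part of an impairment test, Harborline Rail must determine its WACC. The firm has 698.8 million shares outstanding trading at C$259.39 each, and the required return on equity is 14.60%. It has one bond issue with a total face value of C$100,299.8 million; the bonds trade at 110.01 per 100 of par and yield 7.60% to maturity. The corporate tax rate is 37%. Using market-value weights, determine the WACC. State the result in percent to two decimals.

10.89%

Market value of equity E = 259.39 × 698.8m = 181261.732m. Market value of debt D = 100299.8m × 110.01/100 = 110339.80998m.
Total capital V = 181261.732 + 110339.80998 = 291601.54198.
Equity: weight = 181261.732/291601.54198 = 0.6216; cost = 14.6%.
Bonds outstanding: weight = 110339.80998/291601.54198 = 0.3784; after-tax cost = 7.6% × (1 − 37%) = 4.7880%.
WACC = 0.6216 × 14.6000% + 0.3784 × 4.7880% = 10.8872%.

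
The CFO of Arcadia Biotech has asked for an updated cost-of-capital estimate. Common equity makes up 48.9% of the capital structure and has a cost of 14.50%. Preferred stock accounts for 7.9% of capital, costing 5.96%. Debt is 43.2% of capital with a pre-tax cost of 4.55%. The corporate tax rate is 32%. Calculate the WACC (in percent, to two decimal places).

After-tax cost of debt = 4.55% × (1 − 32%) = 3.0940%.
WACC = 0.489 × 14.5000% + 0.079 × 5.9600% + 0.432 × 3.0940% = 8.8979%.

8.90%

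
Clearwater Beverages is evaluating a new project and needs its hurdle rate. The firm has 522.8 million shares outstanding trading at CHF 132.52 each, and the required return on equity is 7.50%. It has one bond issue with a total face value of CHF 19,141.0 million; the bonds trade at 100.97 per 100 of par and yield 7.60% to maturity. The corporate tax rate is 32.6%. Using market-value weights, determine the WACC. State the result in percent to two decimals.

6.98%

Market value of equity E = 132.52 × 522.8m = 69281.456m. Market value of debt D = 19141m × 100.97/100 = 19326.6677m.
Total capital V = 69281.456 + 19326.6677 = 88608.1237.
Equity: weight = 69281.456/88608.1237 = 0.7819; cost = 7.5%.
Bonds outstanding: weight = 19326.6677/88608.1237 = 0.2181; after-tax cost = 7.6% × (1 − 32.6%) = 5.1224%.
WACC = 0.7819 × 7.5000% + 0.2181 × 5.1224% = 6.9814%.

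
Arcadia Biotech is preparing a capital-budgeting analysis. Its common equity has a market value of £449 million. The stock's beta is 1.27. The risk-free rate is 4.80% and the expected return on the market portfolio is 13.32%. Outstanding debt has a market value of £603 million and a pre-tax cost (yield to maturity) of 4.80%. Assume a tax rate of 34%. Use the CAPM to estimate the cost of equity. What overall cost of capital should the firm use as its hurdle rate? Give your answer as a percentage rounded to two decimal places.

8.48%

Market risk premium = 13.32% − 4.8% = 8.52%.
Cost of equity via CAPM: Re = 4.8% + 1.27 × 8.52% = 15.6204%.
Total capital V = 449 + 603 = 1052.
Equity: weight = 449/1052 = 0.4268; cost = 15.6204%.
Debt: weight = 603/1052 = 0.5732; after-tax cost = 4.8% × (1 − 34%) = 3.1680%.
WACC = 0.4268 × 15.6204% + 0.5732 × 3.1680% = 8.4828%.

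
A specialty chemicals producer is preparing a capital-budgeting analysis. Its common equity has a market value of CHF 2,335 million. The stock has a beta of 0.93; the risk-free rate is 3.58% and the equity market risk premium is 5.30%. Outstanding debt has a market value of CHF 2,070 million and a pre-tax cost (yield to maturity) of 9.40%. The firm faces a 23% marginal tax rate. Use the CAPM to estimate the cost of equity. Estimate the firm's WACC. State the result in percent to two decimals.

Cost of equity via CAPM: Re = 3.58% + 0.93 × 5.3% = 8.5090%.
Total capital V = 2335 + 2070 = 4405.
Equity: weight = 2335/4405 = 0.5301; cost = 8.509%.
Debt: weight = 2070/4405 = 0.4699; after-tax cost = 9.4% × (1 − 23%) = 7.2380%.
WACC = 0.5301 × 8.5090% + 0.4699 × 7.2380% = 7.9117%.

7.91%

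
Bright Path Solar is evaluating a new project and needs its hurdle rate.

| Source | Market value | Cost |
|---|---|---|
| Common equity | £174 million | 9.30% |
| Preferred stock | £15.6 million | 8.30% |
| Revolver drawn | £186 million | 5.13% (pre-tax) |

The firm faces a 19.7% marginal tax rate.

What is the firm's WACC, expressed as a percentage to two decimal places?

6.69%

Total capital V = 174 + 15.6 + 186 = 375.6.
Equity: weight = 174/375.6 = 0.4633; cost = 9.3%.
Preferred: weight = 15.6/375.6 = 0.0415; cost = 8.3%.
Revolver drawn: weight = 186/375.6 = 0.4952; after-tax cost = 5.13% × (1 − 19.7%) = 4.1194%.
WACC = 0.4633 × 9.3000% + 0.0415 × 8.3000% + 0.4952 × 4.1194% = 6.6930%.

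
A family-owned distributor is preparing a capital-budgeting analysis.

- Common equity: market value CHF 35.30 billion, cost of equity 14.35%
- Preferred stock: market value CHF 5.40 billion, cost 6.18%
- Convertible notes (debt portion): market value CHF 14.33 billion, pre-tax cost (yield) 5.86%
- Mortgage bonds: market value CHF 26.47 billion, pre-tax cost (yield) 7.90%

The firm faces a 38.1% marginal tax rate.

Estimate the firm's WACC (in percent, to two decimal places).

8.85%

Total capital V = 35.3 + 5.4 + 14.33 + 26.47 = 81.5.
Equity: weight = 35.3/81.5 = 0.4331; cost = 14.35%.
Preferred: weight = 5.4/81.5 = 0.0663; cost = 6.18%.
Convertible notes (debt portion): weight = 14.33/81.5 = 0.1758; after-tax cost = 5.86% × (1 − 38.1%) = 3.6273%.
Mortgage bonds: weight = 26.47/81.5 = 0.3248; after-tax cost = 7.9% × (1 − 38.1%) = 4.8901%.
WACC = 0.4331 × 14.3500% + 0.0663 × 6.1800% + 0.1758 × 3.6273% + 0.3248 × 4.8901% = 8.8509%.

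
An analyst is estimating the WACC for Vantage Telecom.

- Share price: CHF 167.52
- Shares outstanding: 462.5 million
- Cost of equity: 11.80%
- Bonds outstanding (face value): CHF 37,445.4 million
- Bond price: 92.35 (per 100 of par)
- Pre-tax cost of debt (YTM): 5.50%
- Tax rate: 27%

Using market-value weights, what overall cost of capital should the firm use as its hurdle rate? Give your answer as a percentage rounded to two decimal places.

Market value of equity E = 167.52 × 462.5m = 77478m. Market value of debt D = 37445.4m × 92.35/100 = 34580.8269m.
Total capital V = 77478 + 34580.8269 = 112058.8269.
Equity: weight = 77478/112058.8269 = 0.6914; cost = 11.8%.
Bonds outstanding: weight = 34580.8269/112058.8269 = 0.3086; after-tax cost = 5.5% × (1 − 27%) = 4.0150%.
WACC = 0.6914 × 11.8000% + 0.3086 × 4.0150% = 9.3976%.

9.40%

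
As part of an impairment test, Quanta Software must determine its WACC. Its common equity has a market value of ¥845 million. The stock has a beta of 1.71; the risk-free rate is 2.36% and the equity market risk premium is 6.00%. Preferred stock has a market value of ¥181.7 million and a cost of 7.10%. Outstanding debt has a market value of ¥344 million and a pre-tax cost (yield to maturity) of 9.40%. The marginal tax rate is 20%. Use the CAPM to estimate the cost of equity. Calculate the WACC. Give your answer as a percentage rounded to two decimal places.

Cost of equity via CAPM: Re = 2.36% + 1.71 × 6.0% = 12.6200%.
Total capital V = 845 + 181.7 + 344 = 1370.7.
Equity: weight = 845/1370.7 = 0.6165; cost = 12.62%.
Preferred: weight = 181.7/1370.7 = 0.1326; cost = 7.1%.
Debt: weight = 344/1370.7 = 0.2510; after-tax cost = 9.4% × (1 − 20%) = 7.5200%.
WACC = 0.6165 × 12.6200% + 0.1326 × 7.1000% + 0.2510 × 7.5200% = 10.6083%.

10.61%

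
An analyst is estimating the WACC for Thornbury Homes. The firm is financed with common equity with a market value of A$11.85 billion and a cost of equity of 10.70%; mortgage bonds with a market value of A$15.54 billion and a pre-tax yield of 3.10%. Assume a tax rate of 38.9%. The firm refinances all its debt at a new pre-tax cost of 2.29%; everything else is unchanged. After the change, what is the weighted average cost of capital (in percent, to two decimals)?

After the change:
Total capital V = 11.85 + 15.54 = 27.39.
Equity: weight = 11.85/27.39 = 0.4326; cost = 10.7%.
Mortgage bonds: weight = 15.54/27.39 = 0.5674; after-tax cost = 2.29% × (1 − 38.9%) = 1.3992%.
WACC = 0.4326 × 10.7000% + 0.5674 × 1.3992% = 5.4231%.

5.42%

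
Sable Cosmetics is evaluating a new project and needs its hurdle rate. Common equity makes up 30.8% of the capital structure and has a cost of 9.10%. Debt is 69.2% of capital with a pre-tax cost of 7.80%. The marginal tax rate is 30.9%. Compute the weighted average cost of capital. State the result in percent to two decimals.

6.53%

After-tax cost of debt = 7.8% × (1 − 30.9%) = 5.3898%.
WACC = 0.308 × 9.1000% + 0.692 × 5.3898% = 6.5325%.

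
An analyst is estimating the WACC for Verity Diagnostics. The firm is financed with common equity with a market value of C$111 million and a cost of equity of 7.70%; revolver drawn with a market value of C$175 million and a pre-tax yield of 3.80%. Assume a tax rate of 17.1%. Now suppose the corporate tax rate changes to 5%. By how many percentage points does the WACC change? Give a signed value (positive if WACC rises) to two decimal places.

Current WACC:
Total capital V = 111 + 175 = 286.
Equity: weight = 111/286 = 0.3881; cost = 7.7%.
Revolver drawn: weight = 175/286 = 0.6119; after-tax cost = 3.8% × (1 − 17.1%) = 3.1502%.
WACC = 0.3881 × 7.7000% + 0.6119 × 3.1502% = 4.9160%.
After the change:
Total capital V = 111 + 175 = 286.
Equity: weight = 111/286 = 0.3881; cost = 7.7%.
Revolver drawn: weight = 175/286 = 0.6119; after-tax cost = 3.8% × (1 − 5%) = 3.6100%.
WACC = 0.3881 × 7.7000% + 0.6119 × 3.6100% = 5.1974%.
Change in WACC = 5.1974% − 4.9160% = 0.2813 pp.

+0.28 pp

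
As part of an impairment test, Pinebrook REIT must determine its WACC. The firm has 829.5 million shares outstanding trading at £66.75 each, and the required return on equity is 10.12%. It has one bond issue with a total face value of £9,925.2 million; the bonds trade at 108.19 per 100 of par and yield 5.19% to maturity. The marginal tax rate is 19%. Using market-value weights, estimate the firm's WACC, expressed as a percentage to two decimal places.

9.16%

Market value of equity E = 66.75 × 829.5m = 55369.125m. Market value of debt D = 9925.2m × 108.19/100 = 10738.07388m.
Total capital V = 55369.125 + 10738.07388 = 66107.19888.
Equity: weight = 55369.125/66107.19888 = 0.8376; cost = 10.12%.
Bonds outstanding: weight = 10738.07388/66107.19888 = 0.1624; after-tax cost = 5.19% × (1 − 19%) = 4.2039%.
WACC = 0.8376 × 10.1200% + 0.1624 × 4.2039% = 9.1590%.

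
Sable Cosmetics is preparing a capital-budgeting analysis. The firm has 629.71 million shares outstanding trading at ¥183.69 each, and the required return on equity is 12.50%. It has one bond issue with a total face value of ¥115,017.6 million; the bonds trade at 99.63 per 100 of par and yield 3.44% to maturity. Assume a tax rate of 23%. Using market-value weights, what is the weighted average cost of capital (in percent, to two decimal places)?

7.60%

Market value of equity E = 183.69 × 629.71m = 115671.4299m. Market value of debt D = 115017.6m × 99.63/100 = 114592.03488m.
Total capital V = 115671.4299 + 114592.03488 = 230263.46478.
Equity: weight = 115671.4299/230263.46478 = 0.5023; cost = 12.5%.
Bonds outstanding: weight = 114592.03488/230263.46478 = 0.4977; after-tax cost = 3.44% × (1 − 23%) = 2.6488%.
WACC = 0.5023 × 12.5000% + 0.4977 × 2.6488% = 7.5975%.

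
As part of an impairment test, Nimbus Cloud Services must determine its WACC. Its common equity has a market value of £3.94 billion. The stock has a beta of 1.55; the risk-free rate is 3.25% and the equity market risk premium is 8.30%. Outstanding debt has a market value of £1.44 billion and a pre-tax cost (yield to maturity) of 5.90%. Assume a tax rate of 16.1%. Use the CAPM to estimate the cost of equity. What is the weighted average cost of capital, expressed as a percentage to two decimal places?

13.13%

Cost of equity via CAPM: Re = 3.25% + 1.55 × 8.3% = 16.1150%.
Total capital V = 3.94 + 1.44 = 5.38.
Equity: weight = 3.94/5.38 = 0.7323; cost = 16.115%.
Debt: weight = 1.44/5.38 = 0.2677; after-tax cost = 5.9% × (1 − 16.1%) = 4.9501%.
WACC = 0.7323 × 16.1150% + 0.2677 × 4.9501% = 13.1266%.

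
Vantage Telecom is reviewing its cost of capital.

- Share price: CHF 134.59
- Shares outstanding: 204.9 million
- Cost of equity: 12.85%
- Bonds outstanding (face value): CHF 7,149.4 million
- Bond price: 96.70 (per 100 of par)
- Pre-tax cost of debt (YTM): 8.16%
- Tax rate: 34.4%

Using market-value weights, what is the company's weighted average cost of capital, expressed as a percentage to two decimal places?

Market value of equity E = 134.59 × 204.9m = 27577.491m. Market value of debt D = 7149.4m × 96.7/100 = 6913.4698m.
Total capital V = 27577.491 + 6913.4698 = 34490.9608.
Equity: weight = 27577.491/34490.9608 = 0.7996; cost = 12.85%.
Bonds outstanding: weight = 6913.4698/34490.9608 = 0.2004; after-tax cost = 8.16% × (1 − 34.4%) = 5.3530%.
WACC = 0.7996 × 12.8500% + 0.2004 × 5.3530% = 11.3473%.

11.35%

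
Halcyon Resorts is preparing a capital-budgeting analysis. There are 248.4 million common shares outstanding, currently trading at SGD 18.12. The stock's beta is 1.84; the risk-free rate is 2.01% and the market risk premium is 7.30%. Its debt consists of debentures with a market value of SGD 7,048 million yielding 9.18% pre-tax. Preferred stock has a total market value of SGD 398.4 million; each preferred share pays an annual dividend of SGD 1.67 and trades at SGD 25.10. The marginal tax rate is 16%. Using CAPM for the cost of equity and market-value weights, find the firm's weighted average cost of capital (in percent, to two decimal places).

10.59%

Cost of equity via CAPM: Re = 2.01% + 1.84 × 7.3% = 15.4420%.
Cost of preferred: Rp = 1.67 / 25.1 = 6.6534%.
Market value of equity E = 18.12 × 248.4m = 4501.008m.
Total capital V = 4501.008 + 398.4 + 7048 = 11947.408.
Equity: weight = 4501.008/11947.408 = 0.3767; cost = 15.442%.
Preferred: weight = 398.4/11947.408 = 0.0333; cost = 6.6534%.
Debentures: weight = 7048/11947.408 = 0.5899; after-tax cost = 9.18% × (1 − 16%) = 7.7112%.
WACC = 0.3767 × 15.4420% + 0.0333 × 6.6534% + 0.5899 × 7.7112% = 10.5884%.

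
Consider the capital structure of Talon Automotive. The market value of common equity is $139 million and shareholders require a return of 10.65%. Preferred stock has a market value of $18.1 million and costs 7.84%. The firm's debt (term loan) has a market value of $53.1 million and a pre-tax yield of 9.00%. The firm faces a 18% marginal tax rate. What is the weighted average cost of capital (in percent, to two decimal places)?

Total capital V = 139 + 18.1 + 53.1 = 210.2.
Equity: weight = 139/210.2 = 0.6613; cost = 10.65%.
Preferred: weight = 18.1/210.2 = 0.0861; cost = 7.84%.
Term loan: weight = 53.1/210.2 = 0.2526; after-tax cost = 9% × (1 − 18%) = 7.3800%.
WACC = 0.6613 × 10.6500% + 0.0861 × 7.8400% + 0.2526 × 7.3800% = 9.5820%.

9.58%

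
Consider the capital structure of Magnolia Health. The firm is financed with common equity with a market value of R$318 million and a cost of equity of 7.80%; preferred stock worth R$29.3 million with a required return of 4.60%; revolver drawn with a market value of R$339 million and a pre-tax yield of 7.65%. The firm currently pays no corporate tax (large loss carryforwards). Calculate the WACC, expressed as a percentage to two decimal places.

7.59%

Total capital V = 318 + 29.3 + 339 = 686.3.
Equity: weight = 318/686.3 = 0.4634; cost = 7.8%.
Preferred: weight = 29.3/686.3 = 0.0427; cost = 4.6%.
Revolver drawn: weight = 339/686.3 = 0.4940; after-tax cost = 7.65% × (1 − 0%) = 7.6500%.
WACC = 0.4634 × 7.8000% + 0.0427 × 4.6000% + 0.4940 × 7.6500% = 7.5893%.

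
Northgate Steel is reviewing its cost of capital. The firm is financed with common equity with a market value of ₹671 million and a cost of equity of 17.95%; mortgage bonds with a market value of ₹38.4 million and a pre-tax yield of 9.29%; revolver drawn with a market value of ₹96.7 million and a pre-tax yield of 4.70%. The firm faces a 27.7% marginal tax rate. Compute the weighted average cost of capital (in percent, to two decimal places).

15.67%

Total capital V = 671 + 38.4 + 96.7 = 806.1.
Equity: weight = 671/806.1 = 0.8324; cost = 17.95%.
Mortgage bonds: weight = 38.4/806.1 = 0.0476; after-tax cost = 9.29% × (1 − 27.7%) = 6.7167%.
Revolver drawn: weight = 96.7/806.1 = 0.1200; after-tax cost = 4.7% × (1 − 27.7%) = 3.3981%.
WACC = 0.8324 × 17.9500% + 0.0476 × 6.7167% + 0.1200 × 3.3981% = 15.6692%.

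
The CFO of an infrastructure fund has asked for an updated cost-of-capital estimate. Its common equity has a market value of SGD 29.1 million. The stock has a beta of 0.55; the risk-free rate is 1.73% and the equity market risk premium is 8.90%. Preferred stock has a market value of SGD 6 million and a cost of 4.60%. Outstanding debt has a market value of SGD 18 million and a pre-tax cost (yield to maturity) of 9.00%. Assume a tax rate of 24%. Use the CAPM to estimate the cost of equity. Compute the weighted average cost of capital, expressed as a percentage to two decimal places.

Cost of equity via CAPM: Re = 1.73% + 0.55 × 8.9% = 6.6250%.
Total capital V = 29.1 + 6 + 18 = 53.1.
Equity: weight = 29.1/53.1 = 0.5480; cost = 6.625%.
Preferred: weight = 6/53.1 = 0.1130; cost = 4.6%.
Debt: weight = 18/53.1 = 0.3390; after-tax cost = 9% × (1 − 24%) = 6.8400%.
WACC = 0.5480 × 6.6250% + 0.1130 × 4.6000% + 0.3390 × 6.8400% = 6.4691%.

6.47%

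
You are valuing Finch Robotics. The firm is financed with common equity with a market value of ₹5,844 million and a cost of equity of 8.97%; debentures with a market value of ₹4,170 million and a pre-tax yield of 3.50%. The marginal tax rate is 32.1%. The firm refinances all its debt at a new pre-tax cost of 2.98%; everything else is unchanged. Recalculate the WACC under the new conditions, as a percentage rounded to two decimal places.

After the change:
Total capital V = 5844 + 4170 = 10014.
Equity: weight = 5844/10014 = 0.5836; cost = 8.97%.
Debentures: weight = 4170/10014 = 0.4164; after-tax cost = 2.98% × (1 − 32.1%) = 2.0234%.
WACC = 0.5836 × 8.9700% + 0.4164 × 2.0234% = 6.0773%.

6.08%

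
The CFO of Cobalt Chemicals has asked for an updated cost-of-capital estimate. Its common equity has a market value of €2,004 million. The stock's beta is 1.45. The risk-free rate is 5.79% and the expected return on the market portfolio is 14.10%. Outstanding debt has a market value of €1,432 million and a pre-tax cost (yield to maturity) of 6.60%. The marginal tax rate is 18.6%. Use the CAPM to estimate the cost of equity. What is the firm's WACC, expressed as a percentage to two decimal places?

12.64%

Market risk premium = 14.1% − 5.79% = 8.31%.
Cost of equity via CAPM: Re = 5.79% + 1.45 × 8.31% = 17.8395%.
Total capital V = 2004 + 1432 = 3436.
Equity: weight = 2004/3436 = 0.5832; cost = 17.8395%.
Debt: weight = 1432/3436 = 0.4168; after-tax cost = 6.6% × (1 − 18.6%) = 5.3724%.
WACC = 0.5832 × 17.8395% + 0.4168 × 5.3724% = 12.6437%.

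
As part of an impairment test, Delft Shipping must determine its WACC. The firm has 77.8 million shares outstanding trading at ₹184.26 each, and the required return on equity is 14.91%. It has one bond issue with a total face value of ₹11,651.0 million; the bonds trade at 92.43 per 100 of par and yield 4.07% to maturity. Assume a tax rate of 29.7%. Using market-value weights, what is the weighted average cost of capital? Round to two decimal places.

9.74%

Market value of equity E = 184.26 × 77.8m = 14335.428m. Market value of debt D = 11651m × 92.43/100 = 10769.0193m.
Total capital V = 14335.428 + 10769.0193 = 25104.4473.
Equity: weight = 14335.428/25104.4473 = 0.5710; cost = 14.91%.
Bonds outstanding: weight = 10769.0193/25104.4473 = 0.4290; after-tax cost = 4.07% × (1 − 29.7%) = 2.8612%.
WACC = 0.5710 × 14.9100% + 0.4290 × 2.8612% = 9.7414%.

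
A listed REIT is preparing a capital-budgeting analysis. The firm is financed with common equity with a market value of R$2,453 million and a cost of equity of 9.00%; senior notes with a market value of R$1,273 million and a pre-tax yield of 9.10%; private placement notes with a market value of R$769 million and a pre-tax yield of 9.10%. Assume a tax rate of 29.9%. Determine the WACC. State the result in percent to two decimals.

7.81%

Total capital V = 2453 + 1273 + 769 = 4495.
Equity: weight = 2453/4495 = 0.5457; cost = 9%.
Senior notes: weight = 1273/4495 = 0.2832; after-tax cost = 9.1% × (1 − 29.9%) = 6.3791%.
Private placement notes: weight = 769/4495 = 0.1711; after-tax cost = 9.1% × (1 − 29.9%) = 6.3791%.
WACC = 0.5457 × 9.0000% + 0.2832 × 6.3791% + 0.1711 × 6.3791% = 7.8094%.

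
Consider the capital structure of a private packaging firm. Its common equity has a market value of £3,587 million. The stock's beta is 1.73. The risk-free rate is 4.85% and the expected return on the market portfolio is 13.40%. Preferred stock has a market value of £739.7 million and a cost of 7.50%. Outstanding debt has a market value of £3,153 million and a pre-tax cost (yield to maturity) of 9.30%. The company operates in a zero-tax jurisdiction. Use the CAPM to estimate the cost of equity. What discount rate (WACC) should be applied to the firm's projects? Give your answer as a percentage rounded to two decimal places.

Market risk premium = 13.4% − 4.85% = 8.55%.
Cost of equity via CAPM: Re = 4.85% + 1.73 × 8.55% = 19.6415%.
Total capital V = 3587 + 739.7 + 3153 = 7479.7.
Equity: weight = 3587/7479.7 = 0.4796; cost = 19.6415%.
Preferred: weight = 739.7/7479.7 = 0.0989; cost = 7.5%.
Debt: weight = 3153/7479.7 = 0.4215; after-tax cost = 9.3% × (1 − 0%) = 9.3000%.
WACC = 0.4796 × 19.6415% + 0.0989 × 7.5000% + 0.4215 × 9.3000% = 14.0814%.

14.08%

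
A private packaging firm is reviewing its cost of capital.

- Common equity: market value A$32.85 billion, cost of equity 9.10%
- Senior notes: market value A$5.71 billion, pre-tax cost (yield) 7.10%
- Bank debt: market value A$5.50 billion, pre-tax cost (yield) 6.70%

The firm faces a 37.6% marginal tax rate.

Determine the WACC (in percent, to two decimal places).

Total capital V = 32.85 + 5.71 + 5.5 = 44.06.
Equity: weight = 32.85/44.06 = 0.7456; cost = 9.1%.
Senior notes: weight = 5.71/44.06 = 0.1296; after-tax cost = 7.1% × (1 − 37.6%) = 4.4304%.
Bank debt: weight = 5.5/44.06 = 0.1248; after-tax cost = 6.7% × (1 − 37.6%) = 4.1808%.
WACC = 0.7456 × 9.1000% + 0.1296 × 4.4304% + 0.1248 × 4.1808% = 7.8808%.

7.88%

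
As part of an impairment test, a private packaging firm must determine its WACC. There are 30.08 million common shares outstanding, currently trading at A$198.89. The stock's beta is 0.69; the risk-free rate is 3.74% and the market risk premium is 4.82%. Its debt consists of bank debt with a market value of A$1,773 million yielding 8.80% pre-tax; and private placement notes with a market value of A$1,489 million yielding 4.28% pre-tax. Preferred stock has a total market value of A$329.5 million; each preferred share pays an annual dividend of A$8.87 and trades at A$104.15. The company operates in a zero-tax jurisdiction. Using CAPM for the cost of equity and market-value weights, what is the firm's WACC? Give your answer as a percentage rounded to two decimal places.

Cost of equity via CAPM: Re = 3.74% + 0.69 × 4.82% = 7.0658%.
Cost of preferred: Rp = 8.87 / 104.15 = 8.5166%.
Market value of equity E = 198.89 × 30.08m = 5982.6112m.
Total capital V = 5982.6112 + 329.5 + 1773 + 1489 = 9574.1112.
Equity: weight = 5982.6112/9574.1112 = 0.6249; cost = 7.0658%.
Preferred: weight = 329.5/9574.1112 = 0.0344; cost = 8.5166%.
Bank debt: weight = 1773/9574.1112 = 0.1852; after-tax cost = 8.8% × (1 − 0%) = 8.8000%.
Private placement notes: weight = 1489/9574.1112 = 0.1555; after-tax cost = 4.28% × (1 − 0%) = 4.2800%.
WACC = 0.6249 × 7.0658% + 0.0344 × 8.5166% + 0.1852 × 8.8000% + 0.1555 × 4.2800% = 7.0036%.

7.00%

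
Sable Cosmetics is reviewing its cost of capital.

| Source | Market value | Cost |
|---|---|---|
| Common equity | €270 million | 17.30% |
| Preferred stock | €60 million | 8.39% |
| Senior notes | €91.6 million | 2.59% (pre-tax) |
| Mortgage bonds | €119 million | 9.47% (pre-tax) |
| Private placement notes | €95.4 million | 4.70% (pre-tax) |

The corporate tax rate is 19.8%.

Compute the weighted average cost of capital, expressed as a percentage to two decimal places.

Total capital V = 270 + 60 + 91.6 + 119 + 95.4 = 636.
Equity: weight = 270/636 = 0.4245; cost = 17.3%.
Preferred: weight = 60/636 = 0.0943; cost = 8.39%.
Senior notes: weight = 91.6/636 = 0.1440; after-tax cost = 2.59% × (1 − 19.8%) = 2.0772%.
Mortgage bonds: weight = 119/636 = 0.1871; after-tax cost = 9.47% × (1 − 19.8%) = 7.5949%.
Private placement notes: weight = 95.4/636 = 0.1500; after-tax cost = 4.7% × (1 − 19.8%) = 3.7694%.
WACC = 0.4245 × 17.3000% + 0.0943 × 8.3900% + 0.1440 × 2.0772% + 0.1871 × 7.5949% + 0.1500 × 3.7694% = 10.4215%.

10.42%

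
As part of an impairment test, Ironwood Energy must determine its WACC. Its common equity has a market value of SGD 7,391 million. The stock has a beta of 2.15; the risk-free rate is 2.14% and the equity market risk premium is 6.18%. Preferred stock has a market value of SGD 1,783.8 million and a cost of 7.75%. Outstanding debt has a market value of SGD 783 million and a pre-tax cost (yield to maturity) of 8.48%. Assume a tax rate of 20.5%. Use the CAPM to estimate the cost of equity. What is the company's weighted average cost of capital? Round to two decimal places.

Cost of equity via CAPM: Re = 2.14% + 2.15 × 6.18% = 15.4270%.
Total capital V = 7391 + 1783.8 + 783 = 9957.8.
Equity: weight = 7391/9957.8 = 0.7422; cost = 15.427%.
Preferred: weight = 1783.8/9957.8 = 0.1791; cost = 7.75%.
Debt: weight = 783/9957.8 = 0.0786; after-tax cost = 8.48% × (1 − 20.5%) = 6.7416%.
WACC = 0.7422 × 15.4270% + 0.1791 × 7.7500% + 0.0786 × 6.7416% = 13.3688%.

13.37%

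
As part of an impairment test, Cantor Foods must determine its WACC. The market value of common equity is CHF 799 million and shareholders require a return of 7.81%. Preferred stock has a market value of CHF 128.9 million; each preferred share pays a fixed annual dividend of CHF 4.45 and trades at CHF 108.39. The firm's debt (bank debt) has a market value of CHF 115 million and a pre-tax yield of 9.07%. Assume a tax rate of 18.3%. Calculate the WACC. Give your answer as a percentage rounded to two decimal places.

7.31%

Cost of preferred: Rp = 4.45 / 108.39 = 4.1055%.
Total capital V = 799 + 128.9 + 115 = 1042.9.
Equity: weight = 799/1042.9 = 0.7661; cost = 7.81%.
Preferred: weight = 128.9/1042.9 = 0.1236; cost = 4.1055%.
Bank debt: weight = 115/1042.9 = 0.1103; after-tax cost = 9.07% × (1 − 18.3%) = 7.4102%.
WACC = 0.7661 × 7.8100% + 0.1236 × 4.1055% + 0.1103 × 7.4102% = 7.3080%.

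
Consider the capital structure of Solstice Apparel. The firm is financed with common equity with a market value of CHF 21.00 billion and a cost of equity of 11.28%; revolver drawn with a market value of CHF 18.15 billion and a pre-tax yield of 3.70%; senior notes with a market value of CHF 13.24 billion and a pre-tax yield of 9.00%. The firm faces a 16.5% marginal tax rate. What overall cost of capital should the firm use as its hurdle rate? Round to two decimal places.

7.49%

Total capital V = 21 + 18.15 + 13.24 = 52.39.
Equity: weight = 21/52.39 = 0.4008; cost = 11.28%.
Revolver drawn: weight = 18.15/52.39 = 0.3464; after-tax cost = 3.7% × (1 − 16.5%) = 3.0895%.
Senior notes: weight = 13.24/52.39 = 0.2527; after-tax cost = 9% × (1 − 16.5%) = 7.5150%.
WACC = 0.4008 × 11.2800% + 0.3464 × 3.0895% + 0.2527 × 7.5150% = 7.4910%.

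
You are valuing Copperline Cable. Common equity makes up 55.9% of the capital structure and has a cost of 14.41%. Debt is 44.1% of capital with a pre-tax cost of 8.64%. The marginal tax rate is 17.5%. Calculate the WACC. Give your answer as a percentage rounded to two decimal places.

After-tax cost of debt = 8.64% × (1 − 17.5%) = 7.1280%.
WACC = 0.559 × 14.4100% + 0.441 × 7.1280% = 11.1986%.

11.20%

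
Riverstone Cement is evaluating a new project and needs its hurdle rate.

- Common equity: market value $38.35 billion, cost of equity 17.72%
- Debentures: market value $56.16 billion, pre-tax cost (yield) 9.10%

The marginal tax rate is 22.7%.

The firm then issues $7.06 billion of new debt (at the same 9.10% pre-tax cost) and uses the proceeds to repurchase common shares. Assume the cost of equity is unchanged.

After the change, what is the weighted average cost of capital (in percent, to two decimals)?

After the change:
Total capital V = 31.29 + 63.22 = 94.51.
Equity: weight = 31.29/94.51 = 0.3311; cost = 17.72%.
Debentures: weight = 63.22/94.51 = 0.6689; after-tax cost = 9.1% × (1 − 22.7%) = 7.0343%.
WACC = 0.3311 × 17.7200% + 0.6689 × 7.0343% = 10.5721%.

10.57%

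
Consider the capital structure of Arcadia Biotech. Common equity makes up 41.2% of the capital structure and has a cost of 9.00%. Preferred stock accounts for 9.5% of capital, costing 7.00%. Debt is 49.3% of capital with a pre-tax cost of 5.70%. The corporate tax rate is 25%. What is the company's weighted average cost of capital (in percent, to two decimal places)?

After-tax cost of debt = 5.7% × (1 − 25%) = 4.2750%.
WACC = 0.412 × 9.0000% + 0.095 × 7.0000% + 0.493 × 4.2750% = 6.4806%.

6.48%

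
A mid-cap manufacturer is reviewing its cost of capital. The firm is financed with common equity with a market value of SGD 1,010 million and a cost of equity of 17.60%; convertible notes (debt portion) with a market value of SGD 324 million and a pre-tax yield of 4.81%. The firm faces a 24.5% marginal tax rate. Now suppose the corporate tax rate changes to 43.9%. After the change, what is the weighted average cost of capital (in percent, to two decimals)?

After the change:
Total capital V = 1010 + 324 = 1334.
Equity: weight = 1010/1334 = 0.7571; cost = 17.6%.
Convertible notes (debt portion): weight = 324/1334 = 0.2429; after-tax cost = 4.81% × (1 − 43.9%) = 2.6984%.
WACC = 0.7571 × 17.6000% + 0.2429 × 2.6984% = 13.9807%.

13.98%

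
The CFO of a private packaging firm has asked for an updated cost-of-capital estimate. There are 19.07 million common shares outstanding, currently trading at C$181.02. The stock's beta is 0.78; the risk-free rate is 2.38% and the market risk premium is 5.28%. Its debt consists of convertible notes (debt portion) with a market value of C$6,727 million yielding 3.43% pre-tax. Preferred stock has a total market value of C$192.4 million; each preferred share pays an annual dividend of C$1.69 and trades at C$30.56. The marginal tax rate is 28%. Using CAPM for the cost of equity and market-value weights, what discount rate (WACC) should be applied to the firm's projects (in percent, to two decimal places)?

3.87%

Cost of equity via CAPM: Re = 2.38% + 0.78 × 5.28% = 6.4984%.
Cost of preferred: Rp = 1.69 / 30.56 = 5.5301%.
Market value of equity E = 181.02 × 19.07m = 3452.0514m.
Total capital V = 3452.0514 + 192.4 + 6727 = 10371.4514.
Equity: weight = 3452.0514/10371.4514 = 0.3328; cost = 6.4984%.
Preferred: weight = 192.4/10371.4514 = 0.0186; cost = 5.5301%.
Convertible notes (debt portion): weight = 6727/10371.4514 = 0.6486; after-tax cost = 3.43% × (1 − 28%) = 2.4696%.
WACC = 0.3328 × 6.4984% + 0.0186 × 5.5301% + 0.6486 × 2.4696% = 3.8673%.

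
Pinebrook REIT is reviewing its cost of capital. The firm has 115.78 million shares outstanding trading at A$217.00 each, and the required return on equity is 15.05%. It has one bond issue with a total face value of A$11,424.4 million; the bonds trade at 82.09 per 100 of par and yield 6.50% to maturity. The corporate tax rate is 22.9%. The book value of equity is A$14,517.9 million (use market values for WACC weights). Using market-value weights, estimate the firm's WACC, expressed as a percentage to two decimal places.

Market value of equity E = 217.0 × 115.78m = 25124.26m. Market value of debt D = 11424.4m × 82.09/100 = 9378.28996m.
Total capital V = 25124.26 + 9378.28996 = 34502.54996.
Equity: weight = 25124.26/34502.54996 = 0.7282; cost = 15.05%.
Bonds outstanding: weight = 9378.28996/34502.54996 = 0.2718; after-tax cost = 6.5% × (1 − 22.9%) = 5.0115%.
WACC = 0.7282 × 15.0500% + 0.2718 × 5.0115% = 12.3214%.

12.32%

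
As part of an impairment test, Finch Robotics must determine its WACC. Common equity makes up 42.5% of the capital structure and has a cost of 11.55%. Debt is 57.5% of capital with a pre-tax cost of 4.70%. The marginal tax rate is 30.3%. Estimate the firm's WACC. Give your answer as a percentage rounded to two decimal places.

After-tax cost of debt = 4.7% × (1 − 30.3%) = 3.2759%.
WACC = 0.425 × 11.5500% + 0.575 × 3.2759% = 6.7924%.

6.79%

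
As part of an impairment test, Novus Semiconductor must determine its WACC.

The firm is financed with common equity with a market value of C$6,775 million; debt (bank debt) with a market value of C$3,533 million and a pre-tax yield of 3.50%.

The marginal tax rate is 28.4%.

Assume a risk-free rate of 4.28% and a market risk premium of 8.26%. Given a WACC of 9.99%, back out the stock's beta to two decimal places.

1.16

Total capital V = 6775 + 3533 = 10308.
Equity weight = 6775/10308 = 0.6573.
Bank debt weight = 3533/10308 = 0.3427.
Debt contribution = 0.3427 × 3.5% × (1 − 28.4%) = 0.8589%.
Required equity contribution = 9.99% − 0.8589% = 9.1311%  ⇒  Re = 13.8927%.
CAPM: 13.8927% = 4.28% + β × 8.26%  ⇒  β = 1.1638.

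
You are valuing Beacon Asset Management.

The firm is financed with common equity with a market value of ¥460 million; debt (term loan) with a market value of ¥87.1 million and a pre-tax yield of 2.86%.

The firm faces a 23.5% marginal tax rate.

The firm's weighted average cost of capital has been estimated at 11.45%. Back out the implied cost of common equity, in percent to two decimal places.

Total capital V = 460 + 87.1 = 547.1.
Equity weight = 460/547.1 = 0.8408.
Term loan weight = 87.1/547.1 = 0.1592.
Debt contribution = 0.1592 × 2.86% × (1 − 23.5%) = 0.3483%.
Required equity contribution = 11.45% − 0.3483% = 11.1017%.
Re = 11.1017% / 0.8408 = 13.2038%.

13.20%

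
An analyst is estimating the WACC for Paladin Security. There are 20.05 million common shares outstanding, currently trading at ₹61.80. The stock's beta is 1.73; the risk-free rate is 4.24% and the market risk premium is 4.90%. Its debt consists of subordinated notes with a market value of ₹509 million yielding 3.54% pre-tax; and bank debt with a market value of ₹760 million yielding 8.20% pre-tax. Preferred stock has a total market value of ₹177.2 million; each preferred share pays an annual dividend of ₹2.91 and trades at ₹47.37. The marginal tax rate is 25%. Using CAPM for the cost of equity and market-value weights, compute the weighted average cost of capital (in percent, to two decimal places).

Cost of equity via CAPM: Re = 4.24% + 1.73 × 4.9% = 12.7170%.
Cost of preferred: Rp = 2.91 / 47.37 = 6.1431%.
Market value of equity E = 61.8 × 20.05m = 1239.09m.
Total capital V = 1239.09 + 177.2 + 509 + 760 = 2685.29.
Equity: weight = 1239.09/2685.29 = 0.4614; cost = 12.717%.
Preferred: weight = 177.2/2685.29 = 0.0660; cost = 6.1431%.
Subordinated notes: weight = 509/2685.29 = 0.1896; after-tax cost = 3.54% × (1 − 25%) = 2.6550%.
Bank debt: weight = 760/2685.29 = 0.2830; after-tax cost = 8.2% × (1 − 25%) = 6.1500%.
WACC = 0.4614 × 12.7170% + 0.0660 × 6.1431% + 0.1896 × 2.6550% + 0.2830 × 6.1500% = 8.5173%.

8.52%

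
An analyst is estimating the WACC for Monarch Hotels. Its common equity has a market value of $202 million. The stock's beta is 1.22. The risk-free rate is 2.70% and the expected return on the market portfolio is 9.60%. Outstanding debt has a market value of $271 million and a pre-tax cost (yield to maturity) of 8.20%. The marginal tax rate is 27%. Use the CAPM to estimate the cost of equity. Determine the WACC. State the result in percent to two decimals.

8.18%

Market risk premium = 9.6% − 2.7% = 6.9%.
Cost of equity via CAPM: Re = 2.7% + 1.22 × 6.9% = 11.1180%.
Total capital V = 202 + 271 = 473.
Equity: weight = 202/473 = 0.4271; cost = 11.118%.
Debt: weight = 271/473 = 0.5729; after-tax cost = 8.2% × (1 − 27%) = 5.9860%.
WACC = 0.4271 × 11.1180% + 0.5729 × 5.9860% = 8.1777%.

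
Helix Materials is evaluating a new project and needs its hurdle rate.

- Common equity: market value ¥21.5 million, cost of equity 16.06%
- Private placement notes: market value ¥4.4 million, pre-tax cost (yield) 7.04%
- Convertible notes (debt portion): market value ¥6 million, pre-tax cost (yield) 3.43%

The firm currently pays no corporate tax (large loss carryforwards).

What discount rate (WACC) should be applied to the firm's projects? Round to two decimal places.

Total capital V = 21.5 + 4.4 + 6 = 31.9.
Equity: weight = 21.5/31.9 = 0.6740; cost = 16.06%.
Private placement notes: weight = 4.4/31.9 = 0.1379; after-tax cost = 7.04% × (1 − 0%) = 7.0400%.
Convertible notes (debt portion): weight = 6/31.9 = 0.1881; after-tax cost = 3.43% × (1 − 0%) = 3.4300%.
WACC = 0.6740 × 16.0600% + 0.1379 × 7.0400% + 0.1881 × 3.4300% = 12.4403%.

12.44%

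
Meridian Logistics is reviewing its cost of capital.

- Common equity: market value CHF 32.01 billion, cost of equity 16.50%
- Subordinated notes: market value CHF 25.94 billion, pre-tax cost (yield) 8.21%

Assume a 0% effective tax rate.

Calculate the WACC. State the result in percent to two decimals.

12.79%

Total capital V = 32.01 + 25.94 = 57.95.
Equity: weight = 32.01/57.95 = 0.5524; cost = 16.5%.
Subordinated notes: weight = 25.94/57.95 = 0.4476; after-tax cost = 8.21% × (1 − 0%) = 8.2100%.
WACC = 0.5524 × 16.5000% + 0.4476 × 8.2100% = 12.7892%.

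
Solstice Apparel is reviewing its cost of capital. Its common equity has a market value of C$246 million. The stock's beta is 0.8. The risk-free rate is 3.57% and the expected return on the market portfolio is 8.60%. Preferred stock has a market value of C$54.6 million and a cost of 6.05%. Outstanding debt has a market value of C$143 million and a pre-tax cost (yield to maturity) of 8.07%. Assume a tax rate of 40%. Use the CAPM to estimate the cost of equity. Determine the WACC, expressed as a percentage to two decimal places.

6.52%

Market risk premium = 8.6% − 3.57% = 5.03%.
Cost of equity via CAPM: Re = 3.57% + 0.8 × 5.03% = 7.5940%.
Total capital V = 246 + 54.6 + 143 = 443.6.
Equity: weight = 246/443.6 = 0.5546; cost = 7.594%.
Preferred: weight = 54.6/443.6 = 0.1231; cost = 6.05%.
Debt: weight = 143/443.6 = 0.3224; after-tax cost = 8.07% × (1 − 40%) = 4.8420%.
WACC = 0.5546 × 7.5940% + 0.1231 × 6.0500% + 0.3224 × 4.8420% = 6.5168%.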